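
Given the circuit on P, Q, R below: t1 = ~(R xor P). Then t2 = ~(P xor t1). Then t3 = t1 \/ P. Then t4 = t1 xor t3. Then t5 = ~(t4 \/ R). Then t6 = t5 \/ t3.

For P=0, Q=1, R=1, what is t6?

t1 = ~(1 xor 0) = 0
t3 = 0 \/ 0 = 0
t4 = 0 xor 0 = 0
t5 = ~(0 \/ 1) = 0
t6 = 0 \/ 0 = 0

0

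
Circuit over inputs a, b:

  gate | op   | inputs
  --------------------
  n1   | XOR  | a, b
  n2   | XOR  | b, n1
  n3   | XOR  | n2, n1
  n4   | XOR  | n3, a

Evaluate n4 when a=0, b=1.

n1 = 0 XOR 1 = 1
n2 = 1 XOR 1 = 0
n3 = 0 XOR 1 = 1
n4 = 1 XOR 0 = 1

1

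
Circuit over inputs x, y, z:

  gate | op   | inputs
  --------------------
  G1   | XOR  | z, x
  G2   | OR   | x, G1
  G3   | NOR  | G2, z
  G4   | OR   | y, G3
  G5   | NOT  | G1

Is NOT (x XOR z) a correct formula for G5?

G1 = z XOR x
G5 = NOT G1 = NOT (z XOR x)
At x=0, y=0, z=1: circuit gives 0, formula gives 0.
At x=0, y=0, z=0: circuit gives 1, formula gives 1.
Agrees on all 8 inputs.

Yes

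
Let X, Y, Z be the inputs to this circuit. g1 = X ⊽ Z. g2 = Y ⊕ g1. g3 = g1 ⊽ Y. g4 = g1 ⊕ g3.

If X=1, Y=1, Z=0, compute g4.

0

g1 = 1 ⊽ 0 = 0
g3 = 0 ⊽ 1 = 0
g4 = 0 ⊕ 0 = 0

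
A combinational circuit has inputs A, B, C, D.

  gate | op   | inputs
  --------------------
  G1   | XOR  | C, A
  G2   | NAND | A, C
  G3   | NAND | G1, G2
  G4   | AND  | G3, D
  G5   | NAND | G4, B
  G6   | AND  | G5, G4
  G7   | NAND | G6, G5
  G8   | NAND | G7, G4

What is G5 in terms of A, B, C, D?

G1 = C XOR A
G2 = A NAND C
G3 = G1 NAND G2 = (C XOR A) NAND (A NAND C)
G4 = G3 AND D = ((C XOR A) NAND (A NAND C)) AND D
G5 = G4 NAND B = (((C XOR A) NAND (A NAND C)) AND D) NAND B

(((C XOR A) NAND (A NAND C)) AND D) NAND B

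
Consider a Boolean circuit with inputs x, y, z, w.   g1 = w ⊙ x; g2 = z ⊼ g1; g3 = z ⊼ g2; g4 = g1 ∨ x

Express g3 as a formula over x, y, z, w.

z ⊼ (z ⊼ (w ⊙ x))

g1 = w ⊙ x
g2 = z ⊼ g1 = z ⊼ (w ⊙ x)
g3 = z ⊼ g2 = z ⊼ (z ⊼ (w ⊙ x))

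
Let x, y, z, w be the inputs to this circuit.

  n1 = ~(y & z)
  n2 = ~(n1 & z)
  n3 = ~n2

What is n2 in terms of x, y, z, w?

n1 = ~(y & z)
n2 = ~(n1 & z) = ~((~(y & z)) & z)

~((~(y & z)) & z)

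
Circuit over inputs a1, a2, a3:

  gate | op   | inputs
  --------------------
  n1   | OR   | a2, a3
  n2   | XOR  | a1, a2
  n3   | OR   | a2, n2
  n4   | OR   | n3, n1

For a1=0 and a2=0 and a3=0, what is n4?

n1 = 0 OR 0 = 0
n2 = 0 XOR 0 = 0
n3 = 0 OR 0 = 0
n4 = 0 OR 0 = 0

0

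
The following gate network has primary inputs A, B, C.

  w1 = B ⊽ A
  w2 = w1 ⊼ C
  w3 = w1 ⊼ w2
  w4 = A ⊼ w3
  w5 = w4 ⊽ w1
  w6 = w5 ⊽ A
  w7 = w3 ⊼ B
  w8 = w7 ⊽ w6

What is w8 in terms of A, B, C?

(((B ⊽ A) ⊼ ((B ⊽ A) ⊼ C)) ⊼ B) ⊽ (((A ⊼ ((B ⊽ A) ⊼ ((B ⊽ A) ⊼ C))) ⊽ (B ⊽ A)) ⊽ A)

w1 = B ⊽ A
w2 = w1 ⊼ C = (B ⊽ A) ⊼ C
w3 = w1 ⊼ w2 = (B ⊽ A) ⊼ ((B ⊽ A) ⊼ C)
w4 = A ⊼ w3 = A ⊼ ((B ⊽ A) ⊼ ((B ⊽ A) ⊼ C))
w5 = w4 ⊽ w1 = (A ⊼ ((B ⊽ A) ⊼ ((B ⊽ A) ⊼ C))) ⊽ (B ⊽ A)
w6 = w5 ⊽ A = ((A ⊼ ((B ⊽ A) ⊼ ((B ⊽ A) ⊼ C))) ⊽ (B ⊽ A)) ⊽ A
w7 = w3 ⊼ B = ((B ⊽ A) ⊼ ((B ⊽ A) ⊼ C)) ⊼ B
w8 = w7 ⊽ w6 = (((B ⊽ A) ⊼ ((B ⊽ A) ⊼ C)) ⊼ B) ⊽ (((A ⊼ ((B ⊽ A) ⊼ ((B ⊽ A) ⊼ C))) ⊽ (B ⊽ A)) ⊽ A)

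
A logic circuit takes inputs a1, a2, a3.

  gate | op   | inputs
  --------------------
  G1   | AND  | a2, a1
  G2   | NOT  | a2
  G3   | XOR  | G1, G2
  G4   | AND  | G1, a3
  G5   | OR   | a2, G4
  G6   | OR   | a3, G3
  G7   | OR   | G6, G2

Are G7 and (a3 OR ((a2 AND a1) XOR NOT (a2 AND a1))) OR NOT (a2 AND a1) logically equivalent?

No

G1 = a2 AND a1
G2 = NOT a2
G3 = G1 XOR G2 = (a2 AND a1) XOR NOT a2
G6 = a3 OR G3 = a3 OR ((a2 AND a1) XOR NOT a2)
G7 = G6 OR G2 = (a3 OR ((a2 AND a1) XOR NOT a2)) OR NOT a2
At a1=0, a2=1, a3=0: circuit gives 0, formula gives 1.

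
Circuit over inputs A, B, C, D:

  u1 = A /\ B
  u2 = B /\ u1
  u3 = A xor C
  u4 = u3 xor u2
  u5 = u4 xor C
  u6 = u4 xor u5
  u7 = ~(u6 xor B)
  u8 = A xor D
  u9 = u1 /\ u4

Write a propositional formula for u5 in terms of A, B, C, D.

u1 = A /\ B
u2 = B /\ u1 = B /\ (A /\ B)
u3 = A xor C
u4 = u3 xor u2 = (A xor C) xor (B /\ (A /\ B))
u5 = u4 xor C = ((A xor C) xor (B /\ (A /\ B))) xor C

((A xor C) xor (B /\ (A /\ B))) xor C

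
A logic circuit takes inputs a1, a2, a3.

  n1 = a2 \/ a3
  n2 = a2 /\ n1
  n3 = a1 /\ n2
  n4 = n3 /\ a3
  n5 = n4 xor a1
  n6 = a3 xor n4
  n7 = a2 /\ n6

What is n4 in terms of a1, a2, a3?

n1 = a2 \/ a3
n2 = a2 /\ n1 = a2 /\ (a2 \/ a3)
n3 = a1 /\ n2 = a1 /\ (a2 /\ (a2 \/ a3))
n4 = n3 /\ a3 = (a1 /\ (a2 /\ (a2 \/ a3))) /\ a3

(a1 /\ (a2 /\ (a2 \/ a3))) /\ a3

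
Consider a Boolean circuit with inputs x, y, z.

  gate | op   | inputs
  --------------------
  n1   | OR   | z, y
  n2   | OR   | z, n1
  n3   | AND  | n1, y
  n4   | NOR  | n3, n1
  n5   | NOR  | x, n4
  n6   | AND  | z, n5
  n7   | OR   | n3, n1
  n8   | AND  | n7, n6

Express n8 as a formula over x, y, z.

n1 = z OR y
n3 = n1 AND y = (z OR y) AND y
n4 = n3 NOR n1 = ((z OR y) AND y) NOR (z OR y)
n5 = x NOR n4 = x NOR (((z OR y) AND y) NOR (z OR y))
n6 = z AND n5 = z AND (x NOR (((z OR y) AND y) NOR (z OR y)))
n7 = n3 OR n1 = ((z OR y) AND y) OR (z OR y)
n8 = n7 AND n6 = (((z OR y) AND y) OR (z OR y)) AND (z AND (x NOR (((z OR y) AND y) NOR (z OR y))))

(((z OR y) AND y) OR (z OR y)) AND (z AND (x NOR (((z OR y) AND y) NOR (z OR y))))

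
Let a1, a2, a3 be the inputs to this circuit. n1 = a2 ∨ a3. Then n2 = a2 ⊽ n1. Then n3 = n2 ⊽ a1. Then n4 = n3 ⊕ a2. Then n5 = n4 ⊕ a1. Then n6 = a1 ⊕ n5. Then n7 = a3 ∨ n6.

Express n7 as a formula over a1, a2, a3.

a3 ∨ (a1 ⊕ ((((a2 ⊽ (a2 ∨ a3)) ⊽ a1) ⊕ a2) ⊕ a1))

n1 = a2 ∨ a3
n2 = a2 ⊽ n1 = a2 ⊽ (a2 ∨ a3)
n3 = n2 ⊽ a1 = (a2 ⊽ (a2 ∨ a3)) ⊽ a1
n4 = n3 ⊕ a2 = ((a2 ⊽ (a2 ∨ a3)) ⊽ a1) ⊕ a2
n5 = n4 ⊕ a1 = (((a2 ⊽ (a2 ∨ a3)) ⊽ a1) ⊕ a2) ⊕ a1
n6 = a1 ⊕ n5 = a1 ⊕ ((((a2 ⊽ (a2 ∨ a3)) ⊽ a1) ⊕ a2) ⊕ a1)
n7 = a3 ∨ n6 = a3 ∨ (a1 ⊕ ((((a2 ⊽ (a2 ∨ a3)) ⊽ a1) ⊕ a2) ⊕ a1))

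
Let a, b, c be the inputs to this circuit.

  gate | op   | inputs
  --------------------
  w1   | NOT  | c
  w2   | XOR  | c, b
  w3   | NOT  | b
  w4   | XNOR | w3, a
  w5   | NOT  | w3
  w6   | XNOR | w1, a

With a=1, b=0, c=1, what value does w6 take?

0

w1 = NOT 1 = 0
w6 = 0 XNOR 1 = 0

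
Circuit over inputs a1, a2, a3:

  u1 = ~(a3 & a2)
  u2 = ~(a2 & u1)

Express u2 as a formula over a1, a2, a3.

u1 = ~(a3 & a2)
u2 = ~(a2 & u1) = ~(a2 & (~(a3 & a2)))

~(a2 & (~(a3 & a2)))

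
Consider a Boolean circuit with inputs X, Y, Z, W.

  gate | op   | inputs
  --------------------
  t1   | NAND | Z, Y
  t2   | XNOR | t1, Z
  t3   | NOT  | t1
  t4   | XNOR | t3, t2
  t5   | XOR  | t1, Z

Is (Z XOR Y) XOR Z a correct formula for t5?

t1 = Z NAND Y
t5 = t1 XOR Z = (Z NAND Y) XOR Z
At X=0, Y=0, Z=0, W=0: circuit gives 1, formula gives 0.

No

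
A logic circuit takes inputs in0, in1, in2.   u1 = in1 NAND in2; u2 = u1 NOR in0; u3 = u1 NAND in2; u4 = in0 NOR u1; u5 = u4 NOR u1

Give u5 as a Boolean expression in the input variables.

u1 = in1 NAND in2
u4 = in0 NOR u1 = in0 NOR (in1 NAND in2)
u5 = u4 NOR u1 = (in0 NOR (in1 NAND in2)) NOR (in1 NAND in2)

(in0 NOR (in1 NAND in2)) NOR (in1 NAND in2)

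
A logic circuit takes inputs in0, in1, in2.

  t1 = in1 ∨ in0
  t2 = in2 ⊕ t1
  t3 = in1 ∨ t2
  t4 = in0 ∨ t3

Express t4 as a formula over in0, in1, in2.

t1 = in1 ∨ in0
t2 = in2 ⊕ t1 = in2 ⊕ (in1 ∨ in0)
t3 = in1 ∨ t2 = in1 ∨ (in2 ⊕ (in1 ∨ in0))
t4 = in0 ∨ t3 = in0 ∨ (in1 ∨ (in2 ⊕ (in1 ∨ in0)))

in0 ∨ (in1 ∨ (in2 ⊕ (in1 ∨ in0)))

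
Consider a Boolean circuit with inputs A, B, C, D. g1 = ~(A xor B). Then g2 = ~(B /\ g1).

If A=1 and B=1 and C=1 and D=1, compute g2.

g1 = ~(1 xor 1) = 1
g2 = ~(1 /\ 1) = 0

0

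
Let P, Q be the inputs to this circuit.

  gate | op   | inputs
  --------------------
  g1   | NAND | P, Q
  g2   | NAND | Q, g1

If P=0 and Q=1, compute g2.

g1 = 0 NAND 1 = 1
g2 = 1 NAND 1 = 0

0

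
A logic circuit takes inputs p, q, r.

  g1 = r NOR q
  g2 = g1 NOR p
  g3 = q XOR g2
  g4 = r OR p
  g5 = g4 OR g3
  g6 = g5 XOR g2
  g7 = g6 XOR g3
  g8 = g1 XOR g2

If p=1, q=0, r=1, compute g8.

g1 = 1 NOR 0 = 0
g2 = 0 NOR 1 = 0
g8 = 0 XOR 0 = 0

0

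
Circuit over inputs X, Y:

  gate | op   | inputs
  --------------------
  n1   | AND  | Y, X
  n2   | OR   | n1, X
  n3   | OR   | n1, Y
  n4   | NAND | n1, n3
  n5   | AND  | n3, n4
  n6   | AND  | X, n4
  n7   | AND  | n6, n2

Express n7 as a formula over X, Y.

n1 = Y AND X
n2 = n1 OR X = (Y AND X) OR X
n3 = n1 OR Y = (Y AND X) OR Y
n4 = n1 NAND n3 = (Y AND X) NAND ((Y AND X) OR Y)
n6 = X AND n4 = X AND ((Y AND X) NAND ((Y AND X) OR Y))
n7 = n6 AND n2 = (X AND ((Y AND X) NAND ((Y AND X) OR Y))) AND ((Y AND X) OR X)

(X AND ((Y AND X) NAND ((Y AND X) OR Y))) AND ((Y AND X) OR X)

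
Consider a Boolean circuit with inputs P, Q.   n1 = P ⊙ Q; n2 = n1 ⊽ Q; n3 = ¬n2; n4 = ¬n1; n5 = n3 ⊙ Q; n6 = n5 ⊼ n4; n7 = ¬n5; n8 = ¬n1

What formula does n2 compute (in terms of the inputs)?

n1 = P ⊙ Q
n2 = n1 ⊽ Q = (P ⊙ Q) ⊽ Q

(P ⊙ Q) ⊽ Q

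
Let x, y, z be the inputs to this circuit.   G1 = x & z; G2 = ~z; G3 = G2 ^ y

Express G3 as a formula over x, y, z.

~z ^ y

G2 = ~z
G3 = G2 ^ y = ~z ^ y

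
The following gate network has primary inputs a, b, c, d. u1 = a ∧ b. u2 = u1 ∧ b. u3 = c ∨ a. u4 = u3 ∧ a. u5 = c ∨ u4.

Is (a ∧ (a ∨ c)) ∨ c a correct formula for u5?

u3 = c ∨ a
u4 = u3 ∧ a = (c ∨ a) ∧ a
u5 = c ∨ u4 = c ∨ ((c ∨ a) ∧ a)
At a=0, b=0, c=0, d=0: circuit gives 0, formula gives 0.
At a=0, b=0, c=1, d=0: circuit gives 1, formula gives 1.
Agrees on all 16 inputs.

Yes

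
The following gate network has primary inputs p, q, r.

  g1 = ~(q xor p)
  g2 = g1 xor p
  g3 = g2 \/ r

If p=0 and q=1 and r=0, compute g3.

g1 = ~(1 xor 0) = 0
g2 = 0 xor 0 = 0
g3 = 0 \/ 0 = 0

0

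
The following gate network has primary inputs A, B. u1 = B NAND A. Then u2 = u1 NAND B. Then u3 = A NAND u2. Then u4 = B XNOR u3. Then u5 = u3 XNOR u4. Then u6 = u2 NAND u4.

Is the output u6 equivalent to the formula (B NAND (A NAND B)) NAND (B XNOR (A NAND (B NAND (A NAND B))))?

u1 = B NAND A
u2 = u1 NAND B = (B NAND A) NAND B
u3 = A NAND u2 = A NAND ((B NAND A) NAND B)
u4 = B XNOR u3 = B XNOR (A NAND ((B NAND A) NAND B))
u6 = u2 NAND u4 = ((B NAND A) NAND B) NAND (B XNOR (A NAND ((B NAND A) NAND B)))
At A=1, B=0: circuit gives 0, formula gives 0.
At A=0, B=0: circuit gives 1, formula gives 1.
Agrees on all 4 inputs.

Yes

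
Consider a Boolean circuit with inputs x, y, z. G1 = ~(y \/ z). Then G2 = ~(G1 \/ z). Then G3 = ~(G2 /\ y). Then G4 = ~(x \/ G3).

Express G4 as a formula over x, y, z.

~(x \/ (~((~((~(y \/ z)) \/ z)) /\ y)))

G1 = ~(y \/ z)
G2 = ~(G1 \/ z) = ~((~(y \/ z)) \/ z)
G3 = ~(G2 /\ y) = ~((~((~(y \/ z)) \/ z)) /\ y)
G4 = ~(x \/ G3) = ~(x \/ (~((~((~(y \/ z)) \/ z)) /\ y)))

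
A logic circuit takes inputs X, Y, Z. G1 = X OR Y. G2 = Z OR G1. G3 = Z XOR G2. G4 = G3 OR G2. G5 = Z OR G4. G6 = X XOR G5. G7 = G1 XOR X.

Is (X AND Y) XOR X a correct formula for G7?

G1 = X OR Y
G7 = G1 XOR X = (X OR Y) XOR X
At X=0, Y=1, Z=0: circuit gives 1, formula gives 0.

No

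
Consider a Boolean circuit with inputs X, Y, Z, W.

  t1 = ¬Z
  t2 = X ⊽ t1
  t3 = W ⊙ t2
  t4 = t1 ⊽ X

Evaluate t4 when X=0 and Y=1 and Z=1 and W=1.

1

t1 = ¬1 = 0
t4 = 0 ⊽ 0 = 1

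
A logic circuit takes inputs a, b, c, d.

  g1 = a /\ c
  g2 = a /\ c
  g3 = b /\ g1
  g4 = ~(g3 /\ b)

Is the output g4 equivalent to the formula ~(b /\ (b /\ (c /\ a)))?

g1 = a /\ c
g3 = b /\ g1 = b /\ (a /\ c)
g4 = ~(g3 /\ b) = ~((b /\ (a /\ c)) /\ b)
At a=1, b=1, c=1, d=0: circuit gives 0, formula gives 0.
At a=0, b=0, c=0, d=0: circuit gives 1, formula gives 1.
Agrees on all 16 inputs.

Yes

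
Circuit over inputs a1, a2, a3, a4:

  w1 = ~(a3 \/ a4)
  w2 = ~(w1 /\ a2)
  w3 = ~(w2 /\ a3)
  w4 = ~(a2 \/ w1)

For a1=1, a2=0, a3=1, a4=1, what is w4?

w1 = ~(1 \/ 1) = 0
w4 = ~(0 \/ 0) = 1

1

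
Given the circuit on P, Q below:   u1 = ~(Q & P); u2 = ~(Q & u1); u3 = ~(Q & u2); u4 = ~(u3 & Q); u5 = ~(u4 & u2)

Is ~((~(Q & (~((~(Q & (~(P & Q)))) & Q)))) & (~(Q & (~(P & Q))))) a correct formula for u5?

Yes

u1 = ~(Q & P)
u2 = ~(Q & u1) = ~(Q & (~(Q & P)))
u3 = ~(Q & u2) = ~(Q & (~(Q & (~(Q & P)))))
u4 = ~(u3 & Q) = ~((~(Q & (~(Q & (~(Q & P)))))) & Q)
u5 = ~(u4 & u2) = ~((~((~(Q & (~(Q & (~(Q & P)))))) & Q)) & (~(Q & (~(Q & P)))))
At P=0, Q=0: circuit gives 0, formula gives 0.
At P=0, Q=1: circuit gives 1, formula gives 1.
Agrees on all 4 inputs.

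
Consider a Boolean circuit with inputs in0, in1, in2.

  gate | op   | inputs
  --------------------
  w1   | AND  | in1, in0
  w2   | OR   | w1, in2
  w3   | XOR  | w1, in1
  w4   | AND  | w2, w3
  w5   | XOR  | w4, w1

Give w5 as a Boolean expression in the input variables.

w1 = in1 AND in0
w2 = w1 OR in2 = (in1 AND in0) OR in2
w3 = w1 XOR in1 = (in1 AND in0) XOR in1
w4 = w2 AND w3 = ((in1 AND in0) OR in2) AND ((in1 AND in0) XOR in1)
w5 = w4 XOR w1 = (((in1 AND in0) OR in2) AND ((in1 AND in0) XOR in1)) XOR (in1 AND in0)

(((in1 AND in0) OR in2) AND ((in1 AND in0) XOR in1)) XOR (in1 AND in0)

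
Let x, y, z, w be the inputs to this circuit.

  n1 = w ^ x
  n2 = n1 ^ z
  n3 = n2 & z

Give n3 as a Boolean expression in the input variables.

n1 = w ^ x
n2 = n1 ^ z = (w ^ x) ^ z
n3 = n2 & z = ((w ^ x) ^ z) & z

((w ^ x) ^ z) & z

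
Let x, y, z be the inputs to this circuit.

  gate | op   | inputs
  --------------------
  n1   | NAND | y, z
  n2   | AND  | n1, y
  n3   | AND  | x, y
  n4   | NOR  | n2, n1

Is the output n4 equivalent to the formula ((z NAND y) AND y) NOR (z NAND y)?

Yes

n1 = y NAND z
n2 = n1 AND y = (y NAND z) AND y
n4 = n2 NOR n1 = ((y NAND z) AND y) NOR (y NAND z)
At x=0, y=0, z=0: circuit gives 0, formula gives 0.
At x=0, y=1, z=1: circuit gives 1, formula gives 1.
Agrees on all 8 inputs.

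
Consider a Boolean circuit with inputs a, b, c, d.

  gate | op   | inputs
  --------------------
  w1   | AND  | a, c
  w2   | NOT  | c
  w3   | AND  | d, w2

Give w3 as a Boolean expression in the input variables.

d AND NOT c

w2 = NOT c
w3 = d AND w2 = d AND NOT c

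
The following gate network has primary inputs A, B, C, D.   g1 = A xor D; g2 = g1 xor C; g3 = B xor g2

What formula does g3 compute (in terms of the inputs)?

B xor ((A xor D) xor C)

g1 = A xor D
g2 = g1 xor C = (A xor D) xor C
g3 = B xor g2 = B xor ((A xor D) xor C)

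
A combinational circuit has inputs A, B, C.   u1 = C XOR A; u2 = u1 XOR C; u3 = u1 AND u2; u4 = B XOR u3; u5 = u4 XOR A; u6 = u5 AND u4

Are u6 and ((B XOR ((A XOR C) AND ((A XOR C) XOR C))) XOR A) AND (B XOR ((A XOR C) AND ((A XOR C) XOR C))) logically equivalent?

u1 = C XOR A
u2 = u1 XOR C = (C XOR A) XOR C
u3 = u1 AND u2 = (C XOR A) AND ((C XOR A) XOR C)
u4 = B XOR u3 = B XOR ((C XOR A) AND ((C XOR A) XOR C))
u5 = u4 XOR A = (B XOR ((C XOR A) AND ((C XOR A) XOR C))) XOR A
u6 = u5 AND u4 = ((B XOR ((C XOR A) AND ((C XOR A) XOR C))) XOR A) AND (B XOR ((C XOR A) AND ((C XOR A) XOR C)))
At A=0, B=0, C=0: circuit gives 0, formula gives 0.
At A=0, B=1, C=0: circuit gives 1, formula gives 1.
Agrees on all 8 inputs.

Yes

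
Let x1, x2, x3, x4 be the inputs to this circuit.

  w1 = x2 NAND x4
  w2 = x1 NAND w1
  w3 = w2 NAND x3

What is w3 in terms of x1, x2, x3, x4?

w1 = x2 NAND x4
w2 = x1 NAND w1 = x1 NAND (x2 NAND x4)
w3 = w2 NAND x3 = (x1 NAND (x2 NAND x4)) NAND x3

(x1 NAND (x2 NAND x4)) NAND x3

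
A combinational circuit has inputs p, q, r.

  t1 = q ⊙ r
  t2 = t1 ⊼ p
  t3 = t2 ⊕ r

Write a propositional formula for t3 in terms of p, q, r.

((q ⊙ r) ⊼ p) ⊕ r

t1 = q ⊙ r
t2 = t1 ⊼ p = (q ⊙ r) ⊼ p
t3 = t2 ⊕ r = ((q ⊙ r) ⊼ p) ⊕ r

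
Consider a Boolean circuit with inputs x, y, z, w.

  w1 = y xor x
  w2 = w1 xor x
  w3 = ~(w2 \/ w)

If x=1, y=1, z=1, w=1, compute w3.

w1 = 1 xor 1 = 0
w2 = 0 xor 1 = 1
w3 = ~(1 \/ 1) = 0

0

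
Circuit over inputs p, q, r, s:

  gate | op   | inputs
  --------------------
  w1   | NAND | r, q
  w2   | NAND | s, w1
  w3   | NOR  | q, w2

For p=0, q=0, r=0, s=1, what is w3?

w1 = 0 NAND 0 = 1
w2 = 1 NAND 1 = 0
w3 = 0 NOR 0 = 1

1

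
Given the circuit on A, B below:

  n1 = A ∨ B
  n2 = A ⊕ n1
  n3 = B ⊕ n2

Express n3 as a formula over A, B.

B ⊕ (A ⊕ (A ∨ B))

n1 = A ∨ B
n2 = A ⊕ n1 = A ⊕ (A ∨ B)
n3 = B ⊕ n2 = B ⊕ (A ⊕ (A ∨ B))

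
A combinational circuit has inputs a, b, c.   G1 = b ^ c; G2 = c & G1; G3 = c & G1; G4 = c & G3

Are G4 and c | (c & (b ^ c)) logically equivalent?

No

G1 = b ^ c
G3 = c & G1 = c & (b ^ c)
G4 = c & G3 = c & (c & (b ^ c))
At a=0, b=1, c=1: circuit gives 0, formula gives 1.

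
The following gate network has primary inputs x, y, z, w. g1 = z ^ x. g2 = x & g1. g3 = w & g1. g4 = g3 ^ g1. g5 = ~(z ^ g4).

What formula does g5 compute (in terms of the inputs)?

~(z ^ ((w & (z ^ x)) ^ (z ^ x)))

g1 = z ^ x
g3 = w & g1 = w & (z ^ x)
g4 = g3 ^ g1 = (w & (z ^ x)) ^ (z ^ x)
g5 = ~(z ^ g4) = ~(z ^ ((w & (z ^ x)) ^ (z ^ x)))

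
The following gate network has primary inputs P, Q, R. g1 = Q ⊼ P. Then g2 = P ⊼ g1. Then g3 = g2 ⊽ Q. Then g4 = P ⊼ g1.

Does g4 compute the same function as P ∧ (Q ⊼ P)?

No

g1 = Q ⊼ P
g4 = P ⊼ g1 = P ⊼ (Q ⊼ P)
At P=0, Q=0, R=0: circuit gives 1, formula gives 0.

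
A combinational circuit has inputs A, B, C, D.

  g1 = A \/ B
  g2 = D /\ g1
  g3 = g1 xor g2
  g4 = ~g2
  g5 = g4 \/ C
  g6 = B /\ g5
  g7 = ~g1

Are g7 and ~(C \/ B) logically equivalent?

g1 = A \/ B
g7 = ~g1 = ~(A \/ B)
At A=0, B=0, C=1, D=0: circuit gives 1, formula gives 0.

No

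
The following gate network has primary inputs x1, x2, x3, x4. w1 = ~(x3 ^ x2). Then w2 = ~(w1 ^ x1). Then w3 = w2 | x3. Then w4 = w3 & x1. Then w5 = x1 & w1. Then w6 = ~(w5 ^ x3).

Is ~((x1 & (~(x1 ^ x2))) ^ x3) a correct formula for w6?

w1 = ~(x3 ^ x2)
w5 = x1 & w1 = x1 & (~(x3 ^ x2))
w6 = ~(w5 ^ x3) = ~((x1 & (~(x3 ^ x2))) ^ x3)
At x1=1, x2=0, x3=0, x4=0: circuit gives 0, formula gives 1.

No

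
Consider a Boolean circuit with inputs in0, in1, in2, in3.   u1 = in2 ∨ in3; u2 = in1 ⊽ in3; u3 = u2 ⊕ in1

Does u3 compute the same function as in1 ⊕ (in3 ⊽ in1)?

Yes

u2 = in1 ⊽ in3
u3 = u2 ⊕ in1 = (in1 ⊽ in3) ⊕ in1
At in0=0, in1=0, in2=0, in3=1: circuit gives 0, formula gives 0.
At in0=0, in1=0, in2=0, in3=0: circuit gives 1, formula gives 1.
Agrees on all 16 inputs.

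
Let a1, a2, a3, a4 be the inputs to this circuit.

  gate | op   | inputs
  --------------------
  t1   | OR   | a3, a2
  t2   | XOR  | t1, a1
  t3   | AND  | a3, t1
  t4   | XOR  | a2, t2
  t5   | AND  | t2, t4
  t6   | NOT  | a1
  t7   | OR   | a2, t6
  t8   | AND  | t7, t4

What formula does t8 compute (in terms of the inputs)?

t1 = a3 OR a2
t2 = t1 XOR a1 = (a3 OR a2) XOR a1
t4 = a2 XOR t2 = a2 XOR ((a3 OR a2) XOR a1)
t6 = NOT a1
t7 = a2 OR t6 = a2 OR NOT a1
t8 = t7 AND t4 = (a2 OR NOT a1) AND (a2 XOR ((a3 OR a2) XOR a1))

(a2 OR NOT a1) AND (a2 XOR ((a3 OR a2) XOR a1))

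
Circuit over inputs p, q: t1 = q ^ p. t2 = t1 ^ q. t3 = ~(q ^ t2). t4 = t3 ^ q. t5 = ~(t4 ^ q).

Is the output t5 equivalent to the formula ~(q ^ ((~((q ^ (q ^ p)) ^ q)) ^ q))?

Yes

t1 = q ^ p
t2 = t1 ^ q = (q ^ p) ^ q
t3 = ~(q ^ t2) = ~(q ^ ((q ^ p) ^ q))
t4 = t3 ^ q = (~(q ^ ((q ^ p) ^ q))) ^ q
t5 = ~(t4 ^ q) = ~(((~(q ^ ((q ^ p) ^ q))) ^ q) ^ q)
At p=0, q=0: circuit gives 0, formula gives 0.
At p=0, q=1: circuit gives 1, formula gives 1.
Agrees on all 4 inputs.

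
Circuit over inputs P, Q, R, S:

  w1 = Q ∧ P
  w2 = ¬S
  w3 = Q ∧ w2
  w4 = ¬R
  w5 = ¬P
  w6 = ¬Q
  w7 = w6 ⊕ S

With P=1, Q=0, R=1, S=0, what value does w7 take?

1

w6 = ¬0 = 1
w7 = 1 ⊕ 0 = 1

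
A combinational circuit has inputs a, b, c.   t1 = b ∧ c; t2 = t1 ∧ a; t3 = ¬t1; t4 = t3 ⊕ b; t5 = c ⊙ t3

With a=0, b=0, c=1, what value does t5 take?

t1 = 0 ∧ 1 = 0
t3 = ¬0 = 1
t5 = 1 ⊙ 1 = 1

1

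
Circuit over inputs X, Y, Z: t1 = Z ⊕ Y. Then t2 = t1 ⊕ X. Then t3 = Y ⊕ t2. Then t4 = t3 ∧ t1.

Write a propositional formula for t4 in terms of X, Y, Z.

t1 = Z ⊕ Y
t2 = t1 ⊕ X = (Z ⊕ Y) ⊕ X
t3 = Y ⊕ t2 = Y ⊕ ((Z ⊕ Y) ⊕ X)
t4 = t3 ∧ t1 = (Y ⊕ ((Z ⊕ Y) ⊕ X)) ∧ (Z ⊕ Y)

(Y ⊕ ((Z ⊕ Y) ⊕ X)) ∧ (Z ⊕ Y)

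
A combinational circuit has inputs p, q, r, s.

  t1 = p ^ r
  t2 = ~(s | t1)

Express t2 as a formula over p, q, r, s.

~(s | (p ^ r))

t1 = p ^ r
t2 = ~(s | t1) = ~(s | (p ^ r))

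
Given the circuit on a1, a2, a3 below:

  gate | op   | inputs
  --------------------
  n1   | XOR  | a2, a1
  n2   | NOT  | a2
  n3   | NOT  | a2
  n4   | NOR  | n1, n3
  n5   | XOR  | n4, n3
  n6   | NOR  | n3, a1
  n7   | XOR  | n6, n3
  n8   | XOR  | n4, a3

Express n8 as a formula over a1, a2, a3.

n1 = a2 XOR a1
n3 = NOT a2
n4 = n1 NOR n3 = (a2 XOR a1) NOR NOT a2
n8 = n4 XOR a3 = ((a2 XOR a1) NOR NOT a2) XOR a3

((a2 XOR a1) NOR NOT a2) XOR a3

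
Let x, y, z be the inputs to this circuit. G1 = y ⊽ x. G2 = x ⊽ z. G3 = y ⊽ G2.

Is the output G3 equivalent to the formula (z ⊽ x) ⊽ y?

G2 = x ⊽ z
G3 = y ⊽ G2 = y ⊽ (x ⊽ z)
At x=0, y=0, z=0: circuit gives 0, formula gives 0.
At x=0, y=0, z=1: circuit gives 1, formula gives 1.
Agrees on all 8 inputs.

Yes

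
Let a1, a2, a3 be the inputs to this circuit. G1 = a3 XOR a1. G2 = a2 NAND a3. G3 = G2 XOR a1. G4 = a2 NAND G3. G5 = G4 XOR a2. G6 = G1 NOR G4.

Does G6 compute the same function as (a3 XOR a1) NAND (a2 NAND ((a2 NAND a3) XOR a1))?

G1 = a3 XOR a1
G2 = a2 NAND a3
G3 = G2 XOR a1 = (a2 NAND a3) XOR a1
G4 = a2 NAND G3 = a2 NAND ((a2 NAND a3) XOR a1)
G6 = G1 NOR G4 = (a3 XOR a1) NOR (a2 NAND ((a2 NAND a3) XOR a1))
At a1=0, a2=0, a3=0: circuit gives 0, formula gives 1.

No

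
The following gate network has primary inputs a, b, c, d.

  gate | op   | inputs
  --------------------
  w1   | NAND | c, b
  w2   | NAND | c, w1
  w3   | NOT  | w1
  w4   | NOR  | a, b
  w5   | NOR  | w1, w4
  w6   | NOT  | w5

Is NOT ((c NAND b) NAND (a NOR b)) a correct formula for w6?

w1 = c NAND b
w4 = a NOR b
w5 = w1 NOR w4 = (c NAND b) NOR (a NOR b)
w6 = NOT w5 = NOT ((c NAND b) NOR (a NOR b))
At a=0, b=1, c=0, d=0: circuit gives 1, formula gives 0.

No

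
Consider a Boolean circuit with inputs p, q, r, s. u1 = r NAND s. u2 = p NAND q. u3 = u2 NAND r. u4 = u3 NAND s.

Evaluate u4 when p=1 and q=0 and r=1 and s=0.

1

u2 = 1 NAND 0 = 1
u3 = 1 NAND 1 = 0
u4 = 0 NAND 0 = 1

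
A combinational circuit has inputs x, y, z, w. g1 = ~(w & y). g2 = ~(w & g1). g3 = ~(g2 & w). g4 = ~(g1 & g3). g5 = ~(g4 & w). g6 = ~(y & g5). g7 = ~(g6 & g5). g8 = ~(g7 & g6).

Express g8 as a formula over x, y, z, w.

~((~((~(y & (~((~((~(w & y)) & (~((~(w & (~(w & y)))) & w)))) & w)))) & (~((~((~(w & y)) & (~((~(w & (~(w & y)))) & w)))) & w)))) & (~(y & (~((~((~(w & y)) & (~((~(w & (~(w & y)))) & w)))) & w)))))

g1 = ~(w & y)
g2 = ~(w & g1) = ~(w & (~(w & y)))
g3 = ~(g2 & w) = ~((~(w & (~(w & y)))) & w)
g4 = ~(g1 & g3) = ~((~(w & y)) & (~((~(w & (~(w & y)))) & w)))
g5 = ~(g4 & w) = ~((~((~(w & y)) & (~((~(w & (~(w & y)))) & w)))) & w)
g6 = ~(y & g5) = ~(y & (~((~((~(w & y)) & (~((~(w & (~(w & y)))) & w)))) & w)))
g7 = ~(g6 & g5) = ~((~(y & (~((~((~(w & y)) & (~((~(w & (~(w & y)))) & w)))) & w)))) & (~((~((~(w & y)) & (~((~(w & (~(w & y)))) & w)))) & w)))
g8 = ~(g7 & g6) = ~((~((~(y & (~((~((~(w & y)) & (~((~(w & (~(w & y)))) & w)))) & w)))) & (~((~((~(w & y)) & (~((~(w & (~(w & y)))) & w)))) & w)))) & (~(y & (~((~((~(w & y)) & (~((~(w & (~(w & y)))) & w)))) & w)))))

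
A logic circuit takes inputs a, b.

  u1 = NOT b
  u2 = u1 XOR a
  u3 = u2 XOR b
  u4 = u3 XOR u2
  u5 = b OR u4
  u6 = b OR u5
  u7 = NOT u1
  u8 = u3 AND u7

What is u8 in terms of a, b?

u1 = NOT b
u2 = u1 XOR a = NOT b XOR a
u3 = u2 XOR b = (NOT b XOR a) XOR b
u7 = NOT u1 = NOT NOT b
u8 = u3 AND u7 = ((NOT b XOR a) XOR b) AND NOT NOT b

((NOT b XOR a) XOR b) AND NOT NOT b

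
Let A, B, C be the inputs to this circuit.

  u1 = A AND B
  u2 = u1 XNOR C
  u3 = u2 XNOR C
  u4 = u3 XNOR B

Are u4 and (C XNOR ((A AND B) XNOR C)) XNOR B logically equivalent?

Yes

u1 = A AND B
u2 = u1 XNOR C = (A AND B) XNOR C
u3 = u2 XNOR C = ((A AND B) XNOR C) XNOR C
u4 = u3 XNOR B = (((A AND B) XNOR C) XNOR C) XNOR B
At A=0, B=1, C=0: circuit gives 0, formula gives 0.
At A=0, B=0, C=0: circuit gives 1, formula gives 1.
Agrees on all 8 inputs.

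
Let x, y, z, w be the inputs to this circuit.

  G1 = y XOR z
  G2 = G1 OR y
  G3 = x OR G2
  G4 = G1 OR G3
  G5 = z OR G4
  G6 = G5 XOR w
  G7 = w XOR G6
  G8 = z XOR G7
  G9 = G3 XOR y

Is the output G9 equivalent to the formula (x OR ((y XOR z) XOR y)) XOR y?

G1 = y XOR z
G2 = G1 OR y = (y XOR z) OR y
G3 = x OR G2 = x OR ((y XOR z) OR y)
G9 = G3 XOR y = (x OR ((y XOR z) OR y)) XOR y
At x=0, y=1, z=0, w=0: circuit gives 0, formula gives 1.

No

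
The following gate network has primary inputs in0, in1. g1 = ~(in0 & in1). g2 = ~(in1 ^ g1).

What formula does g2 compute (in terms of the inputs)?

g1 = ~(in0 & in1)
g2 = ~(in1 ^ g1) = ~(in1 ^ (~(in0 & in1)))

~(in1 ^ (~(in0 & in1)))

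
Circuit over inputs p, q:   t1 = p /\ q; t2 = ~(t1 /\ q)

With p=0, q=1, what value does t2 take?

1

t1 = 0 /\ 1 = 0
t2 = ~(0 /\ 1) = 1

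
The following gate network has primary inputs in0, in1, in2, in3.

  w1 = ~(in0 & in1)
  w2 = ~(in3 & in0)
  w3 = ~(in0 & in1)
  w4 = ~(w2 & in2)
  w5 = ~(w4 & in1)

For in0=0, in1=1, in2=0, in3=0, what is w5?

w2 = ~(0 & 0) = 1
w4 = ~(1 & 0) = 1
w5 = ~(1 & 1) = 0

0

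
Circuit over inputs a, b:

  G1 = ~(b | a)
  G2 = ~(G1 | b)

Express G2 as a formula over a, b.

G1 = ~(b | a)
G2 = ~(G1 | b) = ~((~(b | a)) | b)

~((~(b | a)) | b)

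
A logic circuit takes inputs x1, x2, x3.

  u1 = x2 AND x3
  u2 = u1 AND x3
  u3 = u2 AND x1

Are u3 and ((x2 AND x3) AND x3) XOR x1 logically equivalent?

No

u1 = x2 AND x3
u2 = u1 AND x3 = (x2 AND x3) AND x3
u3 = u2 AND x1 = ((x2 AND x3) AND x3) AND x1
At x1=0, x2=1, x3=1: circuit gives 0, formula gives 1.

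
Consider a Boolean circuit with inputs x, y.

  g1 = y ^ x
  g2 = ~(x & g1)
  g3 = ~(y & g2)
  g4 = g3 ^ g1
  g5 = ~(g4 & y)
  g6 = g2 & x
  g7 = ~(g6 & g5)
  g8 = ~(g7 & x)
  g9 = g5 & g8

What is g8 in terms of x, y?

g1 = y ^ x
g2 = ~(x & g1) = ~(x & (y ^ x))
g3 = ~(y & g2) = ~(y & (~(x & (y ^ x))))
g4 = g3 ^ g1 = (~(y & (~(x & (y ^ x))))) ^ (y ^ x)
g5 = ~(g4 & y) = ~(((~(y & (~(x & (y ^ x))))) ^ (y ^ x)) & y)
g6 = g2 & x = (~(x & (y ^ x))) & x
g7 = ~(g6 & g5) = ~(((~(x & (y ^ x))) & x) & (~(((~(y & (~(x & (y ^ x))))) ^ (y ^ x)) & y)))
g8 = ~(g7 & x) = ~((~(((~(x & (y ^ x))) & x) & (~(((~(y & (~(x & (y ^ x))))) ^ (y ^ x)) & y)))) & x)

~((~(((~(x & (y ^ x))) & x) & (~(((~(y & (~(x & (y ^ x))))) ^ (y ^ x)) & y)))) & x)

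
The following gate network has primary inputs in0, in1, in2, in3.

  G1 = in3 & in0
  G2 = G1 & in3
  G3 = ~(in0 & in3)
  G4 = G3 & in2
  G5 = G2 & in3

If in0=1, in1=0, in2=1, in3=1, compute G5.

G1 = 1 & 1 = 1
G2 = 1 & 1 = 1
G5 = 1 & 1 = 1

1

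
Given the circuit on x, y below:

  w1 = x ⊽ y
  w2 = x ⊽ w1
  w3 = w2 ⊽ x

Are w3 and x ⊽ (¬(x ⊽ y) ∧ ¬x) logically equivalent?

Yes

w1 = x ⊽ y
w2 = x ⊽ w1 = x ⊽ (x ⊽ y)
w3 = w2 ⊽ x = (x ⊽ (x ⊽ y)) ⊽ x
At x=0, y=1: circuit gives 0, formula gives 0.
At x=0, y=0: circuit gives 1, formula gives 1.
Agrees on all 4 inputs.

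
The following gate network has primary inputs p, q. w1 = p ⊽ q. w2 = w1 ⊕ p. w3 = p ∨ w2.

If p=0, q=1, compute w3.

0

w1 = 0 ⊽ 1 = 0
w2 = 0 ⊕ 0 = 0
w3 = 0 ∨ 0 = 0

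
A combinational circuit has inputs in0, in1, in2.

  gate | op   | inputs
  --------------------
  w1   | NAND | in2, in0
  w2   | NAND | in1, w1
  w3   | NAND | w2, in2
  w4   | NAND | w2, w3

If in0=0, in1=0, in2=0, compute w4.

0

w1 = 0 NAND 0 = 1
w2 = 0 NAND 1 = 1
w3 = 1 NAND 0 = 1
w4 = 1 NAND 1 = 0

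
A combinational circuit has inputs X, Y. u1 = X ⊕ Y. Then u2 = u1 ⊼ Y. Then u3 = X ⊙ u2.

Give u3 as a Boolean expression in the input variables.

u1 = X ⊕ Y
u2 = u1 ⊼ Y = (X ⊕ Y) ⊼ Y
u3 = X ⊙ u2 = X ⊙ ((X ⊕ Y) ⊼ Y)

X ⊙ ((X ⊕ Y) ⊼ Y)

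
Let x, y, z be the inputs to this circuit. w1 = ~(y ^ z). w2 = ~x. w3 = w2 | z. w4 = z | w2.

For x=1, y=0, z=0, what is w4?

w2 = ~1 = 0
w4 = 0 | 0 = 0

0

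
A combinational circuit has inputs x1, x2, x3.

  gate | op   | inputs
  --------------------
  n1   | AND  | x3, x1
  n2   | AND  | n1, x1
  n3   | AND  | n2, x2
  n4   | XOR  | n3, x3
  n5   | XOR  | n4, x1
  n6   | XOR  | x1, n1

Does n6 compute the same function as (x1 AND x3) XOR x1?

Yes

n1 = x3 AND x1
n6 = x1 XOR n1 = x1 XOR (x3 AND x1)
At x1=0, x2=0, x3=0: circuit gives 0, formula gives 0.
At x1=1, x2=0, x3=0: circuit gives 1, formula gives 1.
Agrees on all 8 inputs.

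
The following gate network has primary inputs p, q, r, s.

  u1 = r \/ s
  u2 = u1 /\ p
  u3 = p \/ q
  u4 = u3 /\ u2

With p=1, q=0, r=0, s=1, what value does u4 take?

1

u1 = 0 \/ 1 = 1
u2 = 1 /\ 1 = 1
u3 = 1 \/ 0 = 1
u4 = 1 /\ 1 = 1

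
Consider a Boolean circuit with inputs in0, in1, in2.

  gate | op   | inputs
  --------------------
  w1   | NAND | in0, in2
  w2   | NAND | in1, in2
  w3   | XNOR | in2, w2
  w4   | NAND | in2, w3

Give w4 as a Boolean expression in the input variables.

w2 = in1 NAND in2
w3 = in2 XNOR w2 = in2 XNOR (in1 NAND in2)
w4 = in2 NAND w3 = in2 NAND (in2 XNOR (in1 NAND in2))

in2 NAND (in2 XNOR (in1 NAND in2))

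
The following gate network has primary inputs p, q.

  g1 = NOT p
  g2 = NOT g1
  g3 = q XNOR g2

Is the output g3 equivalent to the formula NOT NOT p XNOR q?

Yes

g1 = NOT p
g2 = NOT g1 = NOT NOT p
g3 = q XNOR g2 = q XNOR NOT NOT p
At p=0, q=1: circuit gives 0, formula gives 0.
At p=0, q=0: circuit gives 1, formula gives 1.
Agrees on all 4 inputs.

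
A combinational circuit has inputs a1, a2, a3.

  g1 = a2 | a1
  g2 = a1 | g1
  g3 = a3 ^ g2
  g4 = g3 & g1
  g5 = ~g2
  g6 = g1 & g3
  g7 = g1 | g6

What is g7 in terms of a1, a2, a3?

g1 = a2 | a1
g2 = a1 | g1 = a1 | (a2 | a1)
g3 = a3 ^ g2 = a3 ^ (a1 | (a2 | a1))
g6 = g1 & g3 = (a2 | a1) & (a3 ^ (a1 | (a2 | a1)))
g7 = g1 | g6 = (a2 | a1) | ((a2 | a1) & (a3 ^ (a1 | (a2 | a1))))

(a2 | a1) | ((a2 | a1) & (a3 ^ (a1 | (a2 | a1))))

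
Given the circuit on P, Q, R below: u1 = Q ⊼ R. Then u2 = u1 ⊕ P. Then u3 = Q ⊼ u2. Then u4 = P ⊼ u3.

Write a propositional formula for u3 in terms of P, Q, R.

Q ⊼ ((Q ⊼ R) ⊕ P)

u1 = Q ⊼ R
u2 = u1 ⊕ P = (Q ⊼ R) ⊕ P
u3 = Q ⊼ u2 = Q ⊼ ((Q ⊼ R) ⊕ P)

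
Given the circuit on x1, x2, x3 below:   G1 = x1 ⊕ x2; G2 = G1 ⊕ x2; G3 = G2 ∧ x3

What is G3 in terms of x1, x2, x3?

G1 = x1 ⊕ x2
G2 = G1 ⊕ x2 = (x1 ⊕ x2) ⊕ x2
G3 = G2 ∧ x3 = ((x1 ⊕ x2) ⊕ x2) ∧ x3

((x1 ⊕ x2) ⊕ x2) ∧ x3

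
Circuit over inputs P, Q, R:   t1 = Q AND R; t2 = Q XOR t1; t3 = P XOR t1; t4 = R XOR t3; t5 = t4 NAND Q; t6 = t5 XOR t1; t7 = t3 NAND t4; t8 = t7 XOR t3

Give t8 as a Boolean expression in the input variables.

t1 = Q AND R
t3 = P XOR t1 = P XOR (Q AND R)
t4 = R XOR t3 = R XOR (P XOR (Q AND R))
t7 = t3 NAND t4 = (P XOR (Q AND R)) NAND (R XOR (P XOR (Q AND R)))
t8 = t7 XOR t3 = ((P XOR (Q AND R)) NAND (R XOR (P XOR (Q AND R)))) XOR (P XOR (Q AND R))

((P XOR (Q AND R)) NAND (R XOR (P XOR (Q AND R)))) XOR (P XOR (Q AND R))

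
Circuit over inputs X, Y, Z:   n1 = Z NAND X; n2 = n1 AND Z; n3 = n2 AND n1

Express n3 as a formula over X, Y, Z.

n1 = Z NAND X
n2 = n1 AND Z = (Z NAND X) AND Z
n3 = n2 AND n1 = ((Z NAND X) AND Z) AND (Z NAND X)

((Z NAND X) AND Z) AND (Z NAND X)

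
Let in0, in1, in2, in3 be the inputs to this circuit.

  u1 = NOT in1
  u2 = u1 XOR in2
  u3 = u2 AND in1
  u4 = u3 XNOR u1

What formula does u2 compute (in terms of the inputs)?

NOT in1 XOR in2

u1 = NOT in1
u2 = u1 XOR in2 = NOT in1 XOR in2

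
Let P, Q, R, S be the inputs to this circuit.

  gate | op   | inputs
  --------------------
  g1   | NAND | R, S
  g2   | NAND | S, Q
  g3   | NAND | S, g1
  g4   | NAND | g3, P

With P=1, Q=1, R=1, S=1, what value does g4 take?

0

g1 = 1 NAND 1 = 0
g3 = 1 NAND 0 = 1
g4 = 1 NAND 1 = 0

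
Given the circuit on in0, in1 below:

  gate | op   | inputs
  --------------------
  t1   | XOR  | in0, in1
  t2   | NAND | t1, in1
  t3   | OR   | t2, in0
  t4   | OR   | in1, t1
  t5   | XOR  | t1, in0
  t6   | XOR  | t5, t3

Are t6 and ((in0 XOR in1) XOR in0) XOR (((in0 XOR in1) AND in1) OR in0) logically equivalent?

No

t1 = in0 XOR in1
t2 = t1 NAND in1 = (in0 XOR in1) NAND in1
t3 = t2 OR in0 = ((in0 XOR in1) NAND in1) OR in0
t5 = t1 XOR in0 = (in0 XOR in1) XOR in0
t6 = t5 XOR t3 = ((in0 XOR in1) XOR in0) XOR (((in0 XOR in1) NAND in1) OR in0)
At in0=0, in1=0: circuit gives 1, formula gives 0.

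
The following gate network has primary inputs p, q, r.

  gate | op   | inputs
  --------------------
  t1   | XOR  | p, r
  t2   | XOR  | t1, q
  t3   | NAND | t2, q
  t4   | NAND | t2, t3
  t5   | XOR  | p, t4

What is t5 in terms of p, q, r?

p XOR (((p XOR r) XOR q) NAND (((p XOR r) XOR q) NAND q))

t1 = p XOR r
t2 = t1 XOR q = (p XOR r) XOR q
t3 = t2 NAND q = ((p XOR r) XOR q) NAND q
t4 = t2 NAND t3 = ((p XOR r) XOR q) NAND (((p XOR r) XOR q) NAND q)
t5 = p XOR t4 = p XOR (((p XOR r) XOR q) NAND (((p XOR r) XOR q) NAND q))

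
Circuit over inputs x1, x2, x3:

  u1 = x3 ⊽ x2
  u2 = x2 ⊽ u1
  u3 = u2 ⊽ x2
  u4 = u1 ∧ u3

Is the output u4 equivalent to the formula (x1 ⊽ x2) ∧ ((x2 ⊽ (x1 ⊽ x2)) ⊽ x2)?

u1 = x3 ⊽ x2
u2 = x2 ⊽ u1 = x2 ⊽ (x3 ⊽ x2)
u3 = u2 ⊽ x2 = (x2 ⊽ (x3 ⊽ x2)) ⊽ x2
u4 = u1 ∧ u3 = (x3 ⊽ x2) ∧ ((x2 ⊽ (x3 ⊽ x2)) ⊽ x2)
At x1=0, x2=0, x3=1: circuit gives 0, formula gives 1.

No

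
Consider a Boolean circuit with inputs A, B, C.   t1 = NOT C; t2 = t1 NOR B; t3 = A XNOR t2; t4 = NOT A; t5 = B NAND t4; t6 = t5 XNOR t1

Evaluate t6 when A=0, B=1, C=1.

1

t1 = NOT 1 = 0
t4 = NOT 0 = 1
t5 = 1 NAND 1 = 0
t6 = 0 XNOR 0 = 1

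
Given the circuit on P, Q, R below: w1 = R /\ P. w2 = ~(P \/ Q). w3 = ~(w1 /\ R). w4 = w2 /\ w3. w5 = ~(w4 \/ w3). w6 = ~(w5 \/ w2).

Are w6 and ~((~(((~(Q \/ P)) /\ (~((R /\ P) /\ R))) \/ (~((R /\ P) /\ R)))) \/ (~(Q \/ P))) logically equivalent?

Yes

w1 = R /\ P
w2 = ~(P \/ Q)
w3 = ~(w1 /\ R) = ~((R /\ P) /\ R)
w4 = w2 /\ w3 = (~(P \/ Q)) /\ (~((R /\ P) /\ R))
w5 = ~(w4 \/ w3) = ~(((~(P \/ Q)) /\ (~((R /\ P) /\ R))) \/ (~((R /\ P) /\ R)))
w6 = ~(w5 \/ w2) = ~((~(((~(P \/ Q)) /\ (~((R /\ P) /\ R))) \/ (~((R /\ P) /\ R)))) \/ (~(P \/ Q)))
At P=0, Q=0, R=0: circuit gives 0, formula gives 0.
At P=0, Q=1, R=0: circuit gives 1, formula gives 1.
Agrees on all 8 inputs.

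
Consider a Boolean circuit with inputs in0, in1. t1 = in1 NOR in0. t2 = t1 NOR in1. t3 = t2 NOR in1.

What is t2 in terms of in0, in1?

t1 = in1 NOR in0
t2 = t1 NOR in1 = (in1 NOR in0) NOR in1

(in1 NOR in0) NOR in1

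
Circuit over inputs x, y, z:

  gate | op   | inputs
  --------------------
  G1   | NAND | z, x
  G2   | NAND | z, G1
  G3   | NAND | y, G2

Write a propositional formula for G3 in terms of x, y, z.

y NAND (z NAND (z NAND x))

G1 = z NAND x
G2 = z NAND G1 = z NAND (z NAND x)
G3 = y NAND G2 = y NAND (z NAND (z NAND x))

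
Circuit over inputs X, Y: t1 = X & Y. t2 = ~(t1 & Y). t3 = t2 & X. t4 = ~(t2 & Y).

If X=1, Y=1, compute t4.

1

t1 = 1 & 1 = 1
t2 = ~(1 & 1) = 0
t4 = ~(0 & 1) = 1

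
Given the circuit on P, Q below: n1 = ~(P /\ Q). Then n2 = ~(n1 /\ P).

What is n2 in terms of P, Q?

~((~(P /\ Q)) /\ P)

n1 = ~(P /\ Q)
n2 = ~(n1 /\ P) = ~((~(P /\ Q)) /\ P)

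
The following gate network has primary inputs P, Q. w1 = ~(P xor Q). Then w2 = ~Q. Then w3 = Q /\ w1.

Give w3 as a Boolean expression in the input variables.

Q /\ (~(P xor Q))

w1 = ~(P xor Q)
w3 = Q /\ w1 = Q /\ (~(P xor Q))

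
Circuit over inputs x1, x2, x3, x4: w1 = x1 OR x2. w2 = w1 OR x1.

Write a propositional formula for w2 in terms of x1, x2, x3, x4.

w1 = x1 OR x2
w2 = w1 OR x1 = (x1 OR x2) OR x1

(x1 OR x2) OR x1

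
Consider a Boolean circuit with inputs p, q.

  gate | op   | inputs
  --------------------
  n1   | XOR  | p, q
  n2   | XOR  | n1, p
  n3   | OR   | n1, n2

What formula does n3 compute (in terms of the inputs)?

n1 = p XOR q
n2 = n1 XOR p = (p XOR q) XOR p
n3 = n1 OR n2 = (p XOR q) OR ((p XOR q) XOR p)

(p XOR q) OR ((p XOR q) XOR p)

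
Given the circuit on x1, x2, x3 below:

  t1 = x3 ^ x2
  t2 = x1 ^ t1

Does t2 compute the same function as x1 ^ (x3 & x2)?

t1 = x3 ^ x2
t2 = x1 ^ t1 = x1 ^ (x3 ^ x2)
At x1=0, x2=0, x3=1: circuit gives 1, formula gives 0.

No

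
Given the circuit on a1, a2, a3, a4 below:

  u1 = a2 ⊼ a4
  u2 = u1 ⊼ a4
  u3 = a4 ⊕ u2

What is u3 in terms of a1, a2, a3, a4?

u1 = a2 ⊼ a4
u2 = u1 ⊼ a4 = (a2 ⊼ a4) ⊼ a4
u3 = a4 ⊕ u2 = a4 ⊕ ((a2 ⊼ a4) ⊼ a4)

a4 ⊕ ((a2 ⊼ a4) ⊼ a4)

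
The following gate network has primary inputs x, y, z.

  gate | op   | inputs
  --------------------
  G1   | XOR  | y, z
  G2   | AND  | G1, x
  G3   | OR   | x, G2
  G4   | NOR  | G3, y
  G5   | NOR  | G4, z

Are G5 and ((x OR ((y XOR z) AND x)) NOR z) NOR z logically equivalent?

G1 = y XOR z
G2 = G1 AND x = (y XOR z) AND x
G3 = x OR G2 = x OR ((y XOR z) AND x)
G4 = G3 NOR y = (x OR ((y XOR z) AND x)) NOR y
G5 = G4 NOR z = ((x OR ((y XOR z) AND x)) NOR y) NOR z
At x=0, y=1, z=0: circuit gives 1, formula gives 0.

No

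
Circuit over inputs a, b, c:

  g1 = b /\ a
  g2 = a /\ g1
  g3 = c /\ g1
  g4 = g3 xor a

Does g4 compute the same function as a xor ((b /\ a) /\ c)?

Yes

g1 = b /\ a
g3 = c /\ g1 = c /\ (b /\ a)
g4 = g3 xor a = (c /\ (b /\ a)) xor a
At a=0, b=0, c=0: circuit gives 0, formula gives 0.
At a=1, b=0, c=0: circuit gives 1, formula gives 1.
Agrees on all 8 inputs.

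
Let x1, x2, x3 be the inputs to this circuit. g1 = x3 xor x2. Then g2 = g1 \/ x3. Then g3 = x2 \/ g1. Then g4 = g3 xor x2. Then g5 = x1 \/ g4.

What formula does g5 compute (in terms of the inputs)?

x1 \/ ((x2 \/ (x3 xor x2)) xor x2)

g1 = x3 xor x2
g3 = x2 \/ g1 = x2 \/ (x3 xor x2)
g4 = g3 xor x2 = (x2 \/ (x3 xor x2)) xor x2
g5 = x1 \/ g4 = x1 \/ ((x2 \/ (x3 xor x2)) xor x2)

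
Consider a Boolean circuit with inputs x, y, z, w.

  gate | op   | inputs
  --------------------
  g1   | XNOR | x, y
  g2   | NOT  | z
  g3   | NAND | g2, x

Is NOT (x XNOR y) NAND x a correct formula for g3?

No

g2 = NOT z
g3 = g2 NAND x = NOT z NAND x
At x=1, y=0, z=1, w=0: circuit gives 1, formula gives 0.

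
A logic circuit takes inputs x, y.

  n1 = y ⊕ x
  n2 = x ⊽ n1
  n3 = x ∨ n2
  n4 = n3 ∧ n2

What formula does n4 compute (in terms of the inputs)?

n1 = y ⊕ x
n2 = x ⊽ n1 = x ⊽ (y ⊕ x)
n3 = x ∨ n2 = x ∨ (x ⊽ (y ⊕ x))
n4 = n3 ∧ n2 = (x ∨ (x ⊽ (y ⊕ x))) ∧ (x ⊽ (y ⊕ x))

(x ∨ (x ⊽ (y ⊕ x))) ∧ (x ⊽ (y ⊕ x))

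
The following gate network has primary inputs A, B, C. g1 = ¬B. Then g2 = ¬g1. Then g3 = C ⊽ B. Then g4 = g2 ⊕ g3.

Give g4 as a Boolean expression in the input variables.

¬¬B ⊕ (C ⊽ B)

g1 = ¬B
g2 = ¬g1 = ¬¬B
g3 = C ⊽ B
g4 = g2 ⊕ g3 = ¬¬B ⊕ (C ⊽ B)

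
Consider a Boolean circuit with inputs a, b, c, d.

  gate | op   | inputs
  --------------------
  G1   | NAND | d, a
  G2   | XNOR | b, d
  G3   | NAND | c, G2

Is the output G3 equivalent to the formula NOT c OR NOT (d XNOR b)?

G2 = b XNOR d
G3 = c NAND G2 = c NAND (b XNOR d)
At a=0, b=0, c=1, d=0: circuit gives 0, formula gives 0.
At a=0, b=0, c=0, d=0: circuit gives 1, formula gives 1.
Agrees on all 16 inputs.

Yes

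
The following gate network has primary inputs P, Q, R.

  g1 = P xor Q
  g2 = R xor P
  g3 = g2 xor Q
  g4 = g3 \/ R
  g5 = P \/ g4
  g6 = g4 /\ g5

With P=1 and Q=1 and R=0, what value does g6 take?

0

g2 = 0 xor 1 = 1
g3 = 1 xor 1 = 0
g4 = 0 \/ 0 = 0
g5 = 1 \/ 0 = 1
g6 = 0 /\ 1 = 0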